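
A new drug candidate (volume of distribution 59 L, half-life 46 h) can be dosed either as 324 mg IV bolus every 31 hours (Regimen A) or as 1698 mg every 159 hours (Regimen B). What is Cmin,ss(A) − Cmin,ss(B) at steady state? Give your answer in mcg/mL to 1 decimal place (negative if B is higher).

Regimen A: f = (1/2)^(31/46) ≈ 0.6268; Cmin,ss = (324/59)·f/(1−f) ≈ 9.223 mcg/mL.
Regimen B: f = (1/2)^(159/46) ≈ 0.0911; Cmin,ss = (1698/59)·f/(1−f) ≈ 2.885 mcg/mL.
Difference ≈ 9.223 − 2.885 ≈ 6.338 mcg/mL.

6.3 mcg/mL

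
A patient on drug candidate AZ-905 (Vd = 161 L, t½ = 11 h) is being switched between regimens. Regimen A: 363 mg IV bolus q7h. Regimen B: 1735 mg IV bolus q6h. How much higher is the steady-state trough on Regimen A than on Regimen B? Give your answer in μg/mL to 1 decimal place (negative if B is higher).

Regimen A: f = (1/2)^(7/11) ≈ 0.6433; Cmin,ss = (363/161)·f/(1−f) ≈ 4.066 μg/mL.
Regimen B: f = (1/2)^(6/11) ≈ 0.6852; Cmin,ss = (1735/161)·f/(1−f) ≈ 23.456 μg/mL.
Difference ≈ 4.066 − 23.456 ≈ -19.390 μg/mL.

-19.4 μg/mL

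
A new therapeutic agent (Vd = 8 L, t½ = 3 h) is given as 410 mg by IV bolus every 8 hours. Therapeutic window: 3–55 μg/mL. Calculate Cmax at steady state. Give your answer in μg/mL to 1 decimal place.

60.8 μg/mL

k = ln2/t½ = ln2/3 ≈ 0.231049 h⁻¹; fraction remaining f = e^(−kτ) = e^(−0.231049×8) ≈ 0.1575.
At steady state, accumulation factor R = 1/(1 − e^(−kτ)) ≈ 1.1869.
Each bolus raises the concentration by D/Vd = 410/8 ≈ 51.250 μg/mL.
Steady-state peak Cmax,ss = C₀·R ≈ 51.250 × 1.1869 ≈ 60.829 μg/mL.
Peak 60.8 μg/mL vs MTC 55 μg/mL: exceeds toxic threshold.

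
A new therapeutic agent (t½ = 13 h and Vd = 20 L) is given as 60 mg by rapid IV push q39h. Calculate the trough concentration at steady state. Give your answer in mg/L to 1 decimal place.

τ = 39 h = 3 half-lives, so f = (1/2)^3 = 0.125.
Accumulation ratio R = 1/(1 − f) = 1/0.875 = 8/7.
Single-dose peak C₀ = D/Vd = 60/20 = 3 mg/L.
Steady-state peak Cmax,ss = C₀·R = 3 × 8/7 ≈ 3.429 mg/L.
Steady-state trough Cmin,ss = Cmax,ss·f ≈ 3.429 × 0.125 ≈ 0.429 mg/L.

0.4 mg/L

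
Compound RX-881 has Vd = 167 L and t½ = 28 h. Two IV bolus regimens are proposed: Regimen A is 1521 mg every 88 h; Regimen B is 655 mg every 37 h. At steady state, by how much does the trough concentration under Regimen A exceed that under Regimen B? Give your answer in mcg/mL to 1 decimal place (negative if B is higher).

Regimen A: f = (1/2)^(88/28) ≈ 0.1132; Cmin,ss = (1521/167)·f/(1−f) ≈ 1.163 mcg/mL.
Regimen B: f = (1/2)^(37/28) ≈ 0.4001; Cmin,ss = (655/167)·f/(1−f) ≈ 2.616 mcg/mL.
Difference ≈ 1.163 − 2.616 ≈ -1.453 mcg/mL.

-1.5 mcg/mL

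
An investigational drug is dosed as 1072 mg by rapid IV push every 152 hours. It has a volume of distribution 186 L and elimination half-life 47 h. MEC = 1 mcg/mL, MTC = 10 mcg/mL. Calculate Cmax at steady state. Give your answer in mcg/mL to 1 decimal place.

k = ln2/t½ = ln2/47 ≈ 0.014748 h⁻¹; fraction remaining f = e^(−kτ) = e^(−0.014748×152) ≈ 0.1063.
Accumulation ratio R = 1/(1 − f) ≈ 1/0.8937 ≈ 1.1189.
Each bolus raises the concentration by D/Vd = 1072/186 ≈ 5.763 mcg/mL.
Steady-state peak Cmax,ss = C₀·R ≈ 5.763 × 1.1189 ≈ 6.448 mcg/mL.
Peak 6.4 mcg/mL vs MTC 10 mcg/mL: below toxic threshold.

6.4 mcg/mL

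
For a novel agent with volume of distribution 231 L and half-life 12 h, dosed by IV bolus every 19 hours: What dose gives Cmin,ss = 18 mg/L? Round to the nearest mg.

τ/t½ = 19/12 ≈ 1.5833, so f = (1/2)^(19/12) ≈ 0.333710.
Cmin,ss = (D/Vd)·f/(1−f), so D = Cmin,ss·Vd·(1−f)/f.
D = 18 × 231 × (1−f)/f ≈ 18 × 231 × 1.99661 ≈ 8301.90 mg.

8302 mg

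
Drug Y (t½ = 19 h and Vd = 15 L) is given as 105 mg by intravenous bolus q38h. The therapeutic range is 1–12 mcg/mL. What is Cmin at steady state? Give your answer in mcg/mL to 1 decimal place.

τ = 38 h = 2 half-lives, so f = (1/2)^2 = 0.25.
Accumulation ratio R = 1/(1 − f) = 1/0.75 = 4/3.
Single-dose peak C₀ = D/Vd = 105/15 = 7 mcg/mL.
Steady-state peak Cmax,ss = C₀·R = 7 × 4/3 ≈ 9.333 mcg/mL.
Steady-state trough Cmin,ss = Cmax,ss·f ≈ 9.333 × 0.25 ≈ 2.333 mcg/mL.
Trough 2.3 mcg/mL vs MEC 1 mcg/mL: adequate.

2.3 mcg/mL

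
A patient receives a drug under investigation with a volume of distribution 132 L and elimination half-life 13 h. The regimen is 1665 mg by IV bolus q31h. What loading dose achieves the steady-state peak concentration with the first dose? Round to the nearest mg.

f = (1/2)^(31/13) ≈ 0.191496; accumulation ratio R = 1/(1−f) ≈ 1.23685.
Loading dose to hit Cmax,ss on first dose: D_load = D_maint·R ≈ 1665 × 1.23685 ≈ 2059.36 mg.

2059 mg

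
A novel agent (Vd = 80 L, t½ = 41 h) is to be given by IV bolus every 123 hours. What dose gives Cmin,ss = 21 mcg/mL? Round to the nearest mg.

11760 mg

τ/t½ = 123/41 ≈ 3, so f = (1/2)^(123/41) ≈ 0.125000.
Cmin,ss = (D/Vd)·f/(1−f), so D = Cmin,ss·Vd·(1−f)/f.
D = 21 × 80 × (1−f)/f ≈ 21 × 80 × 7.00000 ≈ 11760.00 mg.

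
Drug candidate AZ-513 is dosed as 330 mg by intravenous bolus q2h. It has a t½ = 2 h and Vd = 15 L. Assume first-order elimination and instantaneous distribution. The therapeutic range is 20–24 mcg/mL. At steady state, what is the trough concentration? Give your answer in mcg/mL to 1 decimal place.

22.0 mcg/mL

τ = 2 h = 1 half-life, so f = (1/2)^1 = 0.5.
At steady state, R = 1/(1 − 0.5) = 2/1.
Single-dose peak C₀ = D/Vd = 330/15 = 22 mcg/mL.
Steady-state peak Cmax,ss = C₀·R = 22 × 2/1 ≈ 44.000 mcg/mL.
Steady-state trough Cmin,ss = Cmax,ss·f ≈ 44.000 × 0.5 ≈ 22.000 mcg/mL.
Trough 22.0 mcg/mL vs MEC 20 mcg/mL: adequate.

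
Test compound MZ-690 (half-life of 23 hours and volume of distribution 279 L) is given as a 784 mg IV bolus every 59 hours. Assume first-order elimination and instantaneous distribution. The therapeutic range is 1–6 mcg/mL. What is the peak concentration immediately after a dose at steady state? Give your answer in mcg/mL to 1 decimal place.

τ/t½ = 59/23 ≈ 2.5652, so fraction remaining f = (1/2)^(59/23) ≈ 0.1690.
Accumulation ratio R = 1/(1 − f) ≈ 1/0.8310 ≈ 1.2034.
Each bolus raises the concentration by D/Vd = 784/279 ≈ 2.810 mcg/mL.
Steady-state peak Cmax,ss = C₀·R ≈ 2.810 × 1.2034 ≈ 3.382 mcg/mL.
Peak 3.4 mcg/mL vs MTC 6 mcg/mL: below toxic threshold.

3.4 mcg/mL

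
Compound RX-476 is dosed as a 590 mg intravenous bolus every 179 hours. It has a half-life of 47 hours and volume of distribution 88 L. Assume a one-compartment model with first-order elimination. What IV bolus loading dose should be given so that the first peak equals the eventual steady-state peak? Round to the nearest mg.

f = (1/2)^(179/47) ≈ 0.071371; accumulation ratio R = 1/(1−f) ≈ 1.07686.
Loading dose to hit Cmax,ss on first dose: D_load = D_maint·R ≈ 590 × 1.07686 ≈ 635.35 mg.

635 mg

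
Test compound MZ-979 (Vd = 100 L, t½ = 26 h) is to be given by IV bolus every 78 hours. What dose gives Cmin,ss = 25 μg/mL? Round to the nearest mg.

τ/t½ = 78/26 ≈ 3, so f = (1/2)^(78/26) ≈ 0.125000.
Cmin,ss = (D/Vd)·f/(1−f), so D = Cmin,ss·Vd·(1−f)/f.
D = 25 × 100 × (1−f)/f ≈ 25 × 100 × 7.00000 ≈ 17500.00 mg.

17500 mg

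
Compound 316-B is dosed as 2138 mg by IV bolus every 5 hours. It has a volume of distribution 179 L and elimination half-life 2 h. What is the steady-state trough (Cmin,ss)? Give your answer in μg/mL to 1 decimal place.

k = ln2/t½ = ln2/2 ≈ 0.346574 h⁻¹; fraction remaining f = e^(−kτ) = e^(−0.346574×5) ≈ 0.1768.
At steady state, accumulation factor R = 1/(1 − e^(−kτ)) ≈ 1.2148.
Single-dose peak C₀ = D/Vd = 2138/179 ≈ 11.944 μg/mL.
Cmax,ss = C₀/(1 − f) ≈ 11.944/0.8232 ≈ 14.509 μg/mL.
Steady-state trough Cmin,ss = Cmax,ss·f ≈ 14.509 × 0.1768 ≈ 2.565 μg/mL.

2.6 μg/mL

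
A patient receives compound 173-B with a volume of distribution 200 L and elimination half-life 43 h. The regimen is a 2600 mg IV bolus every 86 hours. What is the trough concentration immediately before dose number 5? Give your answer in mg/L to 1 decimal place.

4.3 mg/L

f = (1/2)^(τ/t½) = (1/2)^(86/43) ≈ 0.2500.
C₀ = D/Vd = 2600/200 ≈ 13.000 mg/L.
Before the 5th dose, 4 doses have been given. Superposition: Cmin = C₀·(f + f² + … + f^4).
≈ 13.000 × (0.2500 + 0.0625 + 0.0156 + 0.0039) ≈ 13.000 × 0.3320 ≈ 4.316 mg/L.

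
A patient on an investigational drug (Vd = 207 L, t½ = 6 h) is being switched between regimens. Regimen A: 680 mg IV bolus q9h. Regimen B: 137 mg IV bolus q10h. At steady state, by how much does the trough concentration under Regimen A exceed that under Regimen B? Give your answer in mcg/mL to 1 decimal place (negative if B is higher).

Regimen A: f = (1/2)^(9/6) ≈ 0.3536; Cmin,ss = (680/207)·f/(1−f) ≈ 1.797 mcg/mL.
Regimen B: f = (1/2)^(10/6) ≈ 0.3150; Cmin,ss = (137/207)·f/(1−f) ≈ 0.304 mcg/mL.
Difference ≈ 1.797 − 0.304 ≈ 1.493 mcg/mL.

1.5 mcg/mL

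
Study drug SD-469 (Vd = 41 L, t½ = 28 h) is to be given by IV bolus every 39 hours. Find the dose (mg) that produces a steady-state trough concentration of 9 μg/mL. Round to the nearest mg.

τ/t½ = 39/28 ≈ 1.3929, so f = (1/2)^(39/28) ≈ 0.380810.
Cmin,ss = (D/Vd)·f/(1−f), so D = Cmin,ss·Vd·(1−f)/f.
D = 9 × 41 × (1−f)/f ≈ 9 × 41 × 1.62598 ≈ 599.99 mg.

600 mg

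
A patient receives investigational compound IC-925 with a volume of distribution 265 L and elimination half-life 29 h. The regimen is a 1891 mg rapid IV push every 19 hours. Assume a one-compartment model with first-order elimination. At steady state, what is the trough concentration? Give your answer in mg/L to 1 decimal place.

τ/t½ = 19/29 ≈ 0.65517, so fraction remaining f = (1/2)^(19/29) ≈ 0.6350.
Each bolus raises the concentration by D/Vd = 1891/265 ≈ 7.136 mg/L.
Steady-state trough Cmin,ss = C₀·f/(1−f) ≈ 7.136 × 0.6350/0.3650 ≈ 12.415 mg/L.

12.4 mg/L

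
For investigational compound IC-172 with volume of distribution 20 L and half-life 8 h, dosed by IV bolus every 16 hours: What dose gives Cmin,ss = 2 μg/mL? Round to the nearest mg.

τ/t½ = 16/8 ≈ 2, so f = (1/2)^(16/8) ≈ 0.250000.
Cmin,ss = (D/Vd)·f/(1−f), so D = Cmin,ss·Vd·(1−f)/f.
D = 2 × 20 × (1−f)/f ≈ 2 × 20 × 3.00000 ≈ 120.00 mg.

120 mg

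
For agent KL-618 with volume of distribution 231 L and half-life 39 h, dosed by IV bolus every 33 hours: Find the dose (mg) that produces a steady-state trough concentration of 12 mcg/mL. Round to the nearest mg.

τ/t½ = 33/39 ≈ 0.84615, so f = (1/2)^(33/39) ≈ 0.556266.
Cmin,ss = (D/Vd)·f/(1−f), so D = Cmin,ss·Vd·(1−f)/f.
D = 12 × 231 × (1−f)/f ≈ 12 × 231 × 0.79770 ≈ 2211.22 mg.

2211 mg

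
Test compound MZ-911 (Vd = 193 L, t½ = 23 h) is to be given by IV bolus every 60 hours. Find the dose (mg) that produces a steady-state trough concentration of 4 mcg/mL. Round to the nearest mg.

3937 mg

τ/t½ = 60/23 ≈ 2.6087, so f = (1/2)^(60/23) ≈ 0.163947.
Cmin,ss = (D/Vd)·f/(1−f), so D = Cmin,ss·Vd·(1−f)/f.
D = 4 × 193 × (1−f)/f ≈ 4 × 193 × 5.09953 ≈ 3936.84 mg.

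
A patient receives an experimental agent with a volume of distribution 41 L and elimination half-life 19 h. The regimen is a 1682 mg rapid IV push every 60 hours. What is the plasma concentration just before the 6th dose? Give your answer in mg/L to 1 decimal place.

f = (1/2)^(τ/t½) = (1/2)^(60/19) ≈ 0.1120.
C₀ = D/Vd = 1682/41 ≈ 41.024 mg/L.
Before the 6th dose, 5 doses have been given. Superposition: Cmin = C₀·(f + f² + … + f^5).
≈ 41.024 × (0.1120 + 0.0125 + 0.0014 + 0.0002 + 0.0000) ≈ 41.024 × 0.1261 ≈ 5.173 mg/L.

5.2 mg/L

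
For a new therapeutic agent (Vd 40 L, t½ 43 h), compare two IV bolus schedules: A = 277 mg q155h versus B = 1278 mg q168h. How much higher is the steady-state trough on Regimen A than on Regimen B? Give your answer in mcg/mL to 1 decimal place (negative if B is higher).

Regimen A: f = (1/2)^(155/43) ≈ 0.0822; Cmin,ss = (277/40)·f/(1−f) ≈ 0.620 mcg/mL.
Regimen B: f = (1/2)^(168/43) ≈ 0.0667; Cmin,ss = (1278/40)·f/(1−f) ≈ 2.283 mcg/mL.
Difference ≈ 0.620 − 2.283 ≈ -1.663 mcg/mL.

-1.7 mcg/mL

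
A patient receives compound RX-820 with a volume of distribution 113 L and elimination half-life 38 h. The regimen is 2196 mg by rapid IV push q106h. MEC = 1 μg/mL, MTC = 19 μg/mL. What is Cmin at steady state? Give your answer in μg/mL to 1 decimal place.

Over one 106-h interval, 106/38 ≈ 2.7895 half-lives elapse, leaving f ≈ 0.1446 of each dose.
Accumulation ratio R = 1/(1 − f) ≈ 1/0.8554 ≈ 1.1690.
Single-dose peak C₀ = D/Vd = 2196/113 ≈ 19.434 μg/mL.
Steady-state peak Cmax,ss = C₀·R ≈ 19.434 × 1.1690 ≈ 22.718 μg/mL.
One interval later, Cmin,ss = Cmax,ss·e^(−kτ) ≈ 22.718 × 0.1446 ≈ 3.285 μg/mL.
Trough 3.3 μg/mL vs MEC 1 μg/mL: adequate.

3.3 μg/mL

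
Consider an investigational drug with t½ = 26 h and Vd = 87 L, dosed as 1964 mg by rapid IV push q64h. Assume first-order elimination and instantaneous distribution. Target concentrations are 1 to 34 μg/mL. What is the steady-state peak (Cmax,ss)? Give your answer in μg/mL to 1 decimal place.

τ/t½ = 64/26 ≈ 2.4615, so fraction remaining f = (1/2)^(64/26) ≈ 0.1816.
At steady state, accumulation factor R = 1/(1 − e^(−kτ)) ≈ 1.2219.
Single-dose peak C₀ = D/Vd = 1964/87 ≈ 22.575 μg/mL.
Steady-state peak Cmax,ss = C₀·R ≈ 22.575 × 1.2219 ≈ 27.584 μg/mL.
Peak 27.6 μg/mL vs MTC 34 μg/mL: below toxic threshold.

27.6 μg/mL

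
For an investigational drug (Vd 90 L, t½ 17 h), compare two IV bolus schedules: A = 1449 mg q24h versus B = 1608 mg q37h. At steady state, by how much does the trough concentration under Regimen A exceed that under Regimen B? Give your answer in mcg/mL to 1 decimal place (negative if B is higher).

4.6 mcg/mL

Regimen A: f = (1/2)^(24/17) ≈ 0.3759; Cmin,ss = (1449/90)·f/(1−f) ≈ 9.697 mcg/mL.
Regimen B: f = (1/2)^(37/17) ≈ 0.2212; Cmin,ss = (1608/90)·f/(1−f) ≈ 5.075 mcg/mL.
Difference ≈ 9.697 − 5.075 ≈ 4.622 mcg/mL.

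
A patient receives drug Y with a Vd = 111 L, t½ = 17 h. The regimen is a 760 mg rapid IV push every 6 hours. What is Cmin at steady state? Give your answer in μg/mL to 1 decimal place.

24.7 μg/mL

Over one 6-h interval, 6/17 ≈ 0.35294 half-lives elapse, leaving f ≈ 0.7830 of each dose.
At steady state, accumulation factor R = 1/(1 − e^(−kτ)) ≈ 4.6083.
Each bolus raises the concentration by D/Vd = 760/111 ≈ 6.847 μg/mL.
Cmax,ss = C₀/(1 − f) ≈ 6.847/0.2170 ≈ 31.553 μg/mL.
Steady-state trough Cmin,ss = Cmax,ss·f ≈ 31.553 × 0.7830 ≈ 24.706 μg/mL.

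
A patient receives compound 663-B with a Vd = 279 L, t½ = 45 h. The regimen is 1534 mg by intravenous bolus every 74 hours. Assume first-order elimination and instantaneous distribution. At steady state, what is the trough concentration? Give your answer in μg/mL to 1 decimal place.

τ/t½ = 74/45 ≈ 1.6444, so fraction remaining f = (1/2)^(74/45) ≈ 0.3199.
Accumulation ratio R = 1/(1 − f) ≈ 1/0.6801 ≈ 1.4704.
Single-dose peak C₀ = D/Vd = 1534/279 ≈ 5.498 μg/mL.
Steady-state peak Cmax,ss = C₀·R ≈ 5.498 × 1.4704 ≈ 8.084 μg/mL.
Steady-state trough Cmin,ss = Cmax,ss·f ≈ 8.084 × 0.3199 ≈ 2.586 μg/mL.

2.6 μg/mL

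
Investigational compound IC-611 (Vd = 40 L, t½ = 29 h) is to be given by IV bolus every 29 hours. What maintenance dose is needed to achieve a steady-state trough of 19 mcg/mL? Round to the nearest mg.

760 mg

τ/t½ = 29/29 ≈ 1, so f = (1/2)^(29/29) ≈ 0.500000.
Cmin,ss = (D/Vd)·f/(1−f), so D = Cmin,ss·Vd·(1−f)/f.
D = 19 × 40 × (1−f)/f ≈ 19 × 40 × 1.00000 ≈ 760.00 mg.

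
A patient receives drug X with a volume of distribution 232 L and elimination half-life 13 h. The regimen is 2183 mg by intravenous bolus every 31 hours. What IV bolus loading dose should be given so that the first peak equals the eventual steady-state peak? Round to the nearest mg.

2700 mg

f = (1/2)^(31/13) ≈ 0.191496; accumulation ratio R = 1/(1−f) ≈ 1.23685.
Loading dose to hit Cmax,ss on first dose: D_load = D_maint·R ≈ 2183 × 1.23685 ≈ 2700.04 mg.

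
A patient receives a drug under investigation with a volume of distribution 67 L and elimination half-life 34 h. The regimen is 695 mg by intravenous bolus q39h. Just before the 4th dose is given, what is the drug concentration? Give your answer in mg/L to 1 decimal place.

f = (1/2)^(τ/t½) = (1/2)^(39/34) ≈ 0.4515.
C₀ = D/Vd = 695/67 ≈ 10.373 mg/L.
Before the 4th dose, 3 doses have been given. Superposition: Cmin = C₀·(f + f² + … + f^3).
≈ 10.373 × (0.4515 + 0.2039 + 0.0920) ≈ 10.373 × 0.7474 ≈ 7.753 mg/L.

7.8 mg/L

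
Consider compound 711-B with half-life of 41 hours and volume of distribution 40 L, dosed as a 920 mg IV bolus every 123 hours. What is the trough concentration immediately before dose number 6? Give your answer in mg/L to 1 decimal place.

3.3 mg/L

f = (1/2)^(τ/t½) = (1/2)^(123/41) ≈ 0.1250.
C₀ = D/Vd = 920/40 ≈ 23.000 mg/L.
Before the 6th dose, 5 doses have been given. Superposition: Cmin = C₀·(f + f² + … + f^5).
≈ 23.000 × (0.1250 + 0.0156 + 0.0020 + 0.0002 + 0.0000) ≈ 23.000 × 0.1428 ≈ 3.284 mg/L.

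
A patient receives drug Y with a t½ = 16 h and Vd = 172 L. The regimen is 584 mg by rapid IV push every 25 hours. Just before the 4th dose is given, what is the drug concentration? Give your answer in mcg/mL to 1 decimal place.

f = (1/2)^(τ/t½) = (1/2)^(25/16) ≈ 0.3386.
C₀ = D/Vd = 584/172 ≈ 3.395 mcg/mL.
Before the 4th dose, 3 doses have been given. Superposition: Cmin = C₀·(f + f² + … + f^3).
≈ 3.395 × (0.3386 + 0.1146 + 0.0388) ≈ 3.395 × 0.4920 ≈ 1.670 mcg/mL.

1.7 mcg/mL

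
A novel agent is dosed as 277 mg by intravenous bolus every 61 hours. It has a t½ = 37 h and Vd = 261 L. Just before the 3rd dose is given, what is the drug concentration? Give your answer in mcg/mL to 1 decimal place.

0.4 mcg/mL

f = (1/2)^(τ/t½) = (1/2)^(61/37) ≈ 0.3189.
C₀ = D/Vd = 277/261 ≈ 1.061 mcg/mL.
Before the 3rd dose, 2 doses have been given. Superposition: Cmin = C₀·(f + f²).
≈ 1.061 × (0.3189 + 0.1017) ≈ 1.061 × 0.4206 ≈ 0.446 mcg/mL.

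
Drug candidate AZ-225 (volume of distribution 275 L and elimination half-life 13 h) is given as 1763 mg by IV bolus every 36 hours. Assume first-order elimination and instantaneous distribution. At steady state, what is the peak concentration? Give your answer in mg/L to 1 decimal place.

7.5 mg/L

Over one 36-h interval, 36/13 ≈ 2.7692 half-lives elapse, leaving f ≈ 0.1467 of each dose.
Accumulation ratio R = 1/(1 − f) ≈ 1/0.8533 ≈ 1.1719.
Single-dose peak C₀ = D/Vd = 1763/275 ≈ 6.411 mg/L.
Cmax,ss = C₀/(1 − f) ≈ 6.411/0.8533 ≈ 7.513 mg/L.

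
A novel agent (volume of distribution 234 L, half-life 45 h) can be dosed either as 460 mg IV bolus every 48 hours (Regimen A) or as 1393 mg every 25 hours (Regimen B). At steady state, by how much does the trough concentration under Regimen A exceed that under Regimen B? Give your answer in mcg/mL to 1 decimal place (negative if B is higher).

-10.9 mcg/mL

Regimen A: f = (1/2)^(48/45) ≈ 0.4774; Cmin,ss = (460/234)·f/(1−f) ≈ 1.796 mcg/mL.
Regimen B: f = (1/2)^(25/45) ≈ 0.6804; Cmin,ss = (1393/234)·f/(1−f) ≈ 12.673 mcg/mL.
Difference ≈ 1.796 − 12.673 ≈ -10.877 mcg/mL.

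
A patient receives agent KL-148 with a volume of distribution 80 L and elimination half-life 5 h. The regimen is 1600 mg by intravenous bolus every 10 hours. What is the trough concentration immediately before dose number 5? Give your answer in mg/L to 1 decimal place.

f = (1/2)^(τ/t½) = (1/2)^(10/5) ≈ 0.2500.
C₀ = D/Vd = 1600/80 ≈ 20.000 mg/L.
Before the 5th dose, 4 doses have been given. Superposition: Cmin = C₀·(f + f² + … + f^4).
≈ 20.000 × (0.2500 + 0.0625 + 0.0156 + 0.0039) ≈ 20.000 × 0.3320 ≈ 6.640 mg/L.

6.6 mg/L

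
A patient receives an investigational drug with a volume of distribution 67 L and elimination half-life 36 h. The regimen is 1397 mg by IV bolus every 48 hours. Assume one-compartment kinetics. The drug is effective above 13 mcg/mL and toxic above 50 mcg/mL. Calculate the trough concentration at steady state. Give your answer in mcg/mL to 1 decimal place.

13.7 mcg/mL

k = ln2/t½ = ln2/36 ≈ 0.019254 h⁻¹; fraction remaining f = e^(−kτ) = e^(−0.019254×48) ≈ 0.3969.
Accumulation ratio R = 1/(1 − f) ≈ 1/0.6031 ≈ 1.6581.
Each bolus raises the concentration by D/Vd = 1397/67 ≈ 20.851 mcg/mL.
Steady-state peak Cmax,ss = C₀·R ≈ 20.851 × 1.6581 ≈ 34.573 mcg/mL.
One interval later, Cmin,ss = Cmax,ss·e^(−kτ) ≈ 34.573 × 0.3969 ≈ 13.722 mcg/mL.
Trough 13.7 mcg/mL vs MEC 13 mcg/mL: adequate.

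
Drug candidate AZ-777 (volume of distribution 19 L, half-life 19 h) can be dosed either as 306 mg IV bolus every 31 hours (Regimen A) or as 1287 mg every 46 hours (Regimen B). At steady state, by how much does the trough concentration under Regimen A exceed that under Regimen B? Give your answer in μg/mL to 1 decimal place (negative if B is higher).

Regimen A: f = (1/2)^(31/19) ≈ 0.3227; Cmin,ss = (306/19)·f/(1−f) ≈ 7.673 μg/mL.
Regimen B: f = (1/2)^(46/19) ≈ 0.1867; Cmin,ss = (1287/19)·f/(1−f) ≈ 15.550 μg/mL.
Difference ≈ 7.673 − 15.550 ≈ -7.877 μg/mL.

-7.9 μg/mL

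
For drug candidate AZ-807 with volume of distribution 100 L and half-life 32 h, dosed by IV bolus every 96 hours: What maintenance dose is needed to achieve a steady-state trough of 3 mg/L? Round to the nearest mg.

τ/t½ = 96/32 ≈ 3, so f = (1/2)^(96/32) ≈ 0.125000.
Cmin,ss = (D/Vd)·f/(1−f), so D = Cmin,ss·Vd·(1−f)/f.
D = 3 × 100 × (1−f)/f ≈ 3 × 100 × 7.00000 ≈ 2100.00 mg.

2100 mg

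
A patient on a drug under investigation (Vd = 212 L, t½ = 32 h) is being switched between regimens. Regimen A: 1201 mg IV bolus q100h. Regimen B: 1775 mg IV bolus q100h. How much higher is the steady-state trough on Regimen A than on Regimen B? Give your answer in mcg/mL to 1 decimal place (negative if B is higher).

Regimen A: f = (1/2)^(100/32) ≈ 0.1146; Cmin,ss = (1201/212)·f/(1−f) ≈ 0.733 mcg/mL.
Regimen B: f = (1/2)^(100/32) ≈ 0.1146; Cmin,ss = (1775/212)·f/(1−f) ≈ 1.084 mcg/mL.
Difference ≈ 0.733 − 1.084 ≈ -0.351 mcg/mL.

-0.4 mcg/mL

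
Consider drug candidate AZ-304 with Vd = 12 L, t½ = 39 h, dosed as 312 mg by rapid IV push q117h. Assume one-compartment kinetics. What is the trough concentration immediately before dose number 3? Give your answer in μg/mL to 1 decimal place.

f = (1/2)^(τ/t½) = (1/2)^(117/39) ≈ 0.1250.
C₀ = D/Vd = 312/12 ≈ 26.000 μg/mL.
Before the 3rd dose, 2 doses have been given. Superposition: Cmin = C₀·(f + f²).
≈ 26.000 × (0.1250 + 0.0156) ≈ 26.000 × 0.1406 ≈ 3.656 μg/mL.

3.7 μg/mL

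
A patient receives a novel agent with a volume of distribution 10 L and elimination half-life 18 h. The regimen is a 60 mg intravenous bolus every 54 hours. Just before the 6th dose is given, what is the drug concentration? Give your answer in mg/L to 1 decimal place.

0.9 mg/L

f = (1/2)^(τ/t½) = (1/2)^(54/18) ≈ 0.1250.
C₀ = D/Vd = 60/10 ≈ 6.000 mg/L.
Before the 6th dose, 5 doses have been given. Superposition: Cmin = C₀·(f + f² + … + f^5).
≈ 6.000 × (0.1250 + 0.0156 + 0.0020 + 0.0002 + 0.0000) ≈ 6.000 × 0.1428 ≈ 0.857 mg/L.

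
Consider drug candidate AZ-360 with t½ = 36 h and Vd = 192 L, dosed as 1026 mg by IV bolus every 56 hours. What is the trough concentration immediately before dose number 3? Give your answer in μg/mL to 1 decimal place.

2.4 μg/mL

f = (1/2)^(τ/t½) = (1/2)^(56/36) ≈ 0.3402.
C₀ = D/Vd = 1026/192 ≈ 5.344 μg/mL.
Before the 3rd dose, 2 doses have been given. Superposition: Cmin = C₀·(f + f²).
≈ 5.344 × (0.3402 + 0.1157) ≈ 5.344 × 0.4559 ≈ 2.436 μg/mL.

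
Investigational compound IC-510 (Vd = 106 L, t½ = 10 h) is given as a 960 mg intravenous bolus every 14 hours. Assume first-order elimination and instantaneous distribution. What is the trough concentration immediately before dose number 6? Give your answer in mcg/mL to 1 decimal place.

5.5 mcg/mL

f = (1/2)^(τ/t½) = (1/2)^(14/10) ≈ 0.3789.
C₀ = D/Vd = 960/106 ≈ 9.057 mcg/mL.
Before the 6th dose, 5 doses have been given. Superposition: Cmin = C₀·(f + f² + … + f^5).
≈ 9.057 × (0.3789 + 0.1436 + 0.0544 + 0.0206 + 0.0078) ≈ 9.057 × 0.6053 ≈ 5.482 mcg/mL.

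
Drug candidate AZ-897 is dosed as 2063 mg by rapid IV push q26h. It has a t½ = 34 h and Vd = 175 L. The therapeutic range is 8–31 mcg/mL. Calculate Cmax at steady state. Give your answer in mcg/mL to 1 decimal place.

Over one 26-h interval, 26/34 ≈ 0.76471 half-lives elapse, leaving f ≈ 0.5886 of each dose.
Accumulation ratio R = 1/(1 − f) ≈ 1/0.4114 ≈ 2.4307.
Single-dose peak C₀ = D/Vd = 2063/175 ≈ 11.789 mcg/mL.
Steady-state peak Cmax,ss = C₀·R ≈ 11.789 × 2.4307 ≈ 28.656 mcg/mL.
Peak 28.7 mcg/mL vs MTC 31 mcg/mL: below toxic threshold.

28.7 mcg/mL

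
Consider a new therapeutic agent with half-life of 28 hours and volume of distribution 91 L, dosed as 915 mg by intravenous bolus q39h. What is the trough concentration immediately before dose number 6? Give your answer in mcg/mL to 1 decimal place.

6.1 mcg/mL

f = (1/2)^(τ/t½) = (1/2)^(39/28) ≈ 0.3808.
C₀ = D/Vd = 915/91 ≈ 10.055 mcg/mL.
Before the 6th dose, 5 doses have been given. Superposition: Cmin = C₀·(f + f² + … + f^5).
≈ 10.055 × (0.3808 + 0.1450 + 0.0552 + 0.0210 + 0.0080) ≈ 10.055 × 0.6100 ≈ 6.134 mcg/mL.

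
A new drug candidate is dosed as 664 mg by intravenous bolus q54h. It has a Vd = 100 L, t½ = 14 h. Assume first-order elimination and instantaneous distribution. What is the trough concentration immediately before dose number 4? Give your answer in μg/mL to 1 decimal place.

f = (1/2)^(τ/t½) = (1/2)^(54/14) ≈ 0.0690.
C₀ = D/Vd = 664/100 ≈ 6.640 μg/mL.
Before the 4th dose, 3 doses have been given. Superposition: Cmin = C₀·(f + f² + … + f^3).
≈ 6.640 × (0.0690 + 0.0048 + 0.0003) ≈ 6.640 × 0.0741 ≈ 0.492 μg/mL.

0.5 μg/mL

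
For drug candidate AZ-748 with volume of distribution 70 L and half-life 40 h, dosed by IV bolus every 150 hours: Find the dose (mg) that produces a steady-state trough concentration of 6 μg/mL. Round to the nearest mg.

5231 mg

τ/t½ = 150/40 ≈ 3.75, so f = (1/2)^(150/40) ≈ 0.074325.
Cmin,ss = (D/Vd)·f/(1−f), so D = Cmin,ss·Vd·(1−f)/f.
D = 6 × 70 × (1−f)/f ≈ 6 × 70 × 12.45442 ≈ 5230.86 mg.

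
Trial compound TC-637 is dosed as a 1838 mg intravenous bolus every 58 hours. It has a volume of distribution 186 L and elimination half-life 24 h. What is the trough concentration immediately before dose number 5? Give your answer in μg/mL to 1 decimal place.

2.3 μg/mL

f = (1/2)^(τ/t½) = (1/2)^(58/24) ≈ 0.1873.
C₀ = D/Vd = 1838/186 ≈ 9.882 μg/mL.
Before the 5th dose, 4 doses have been given. Superposition: Cmin = C₀·(f + f² + … + f^4).
≈ 9.882 × (0.1873 + 0.0351 + 0.0066 + 0.0012) ≈ 9.882 × 0.2302 ≈ 2.275 μg/mL.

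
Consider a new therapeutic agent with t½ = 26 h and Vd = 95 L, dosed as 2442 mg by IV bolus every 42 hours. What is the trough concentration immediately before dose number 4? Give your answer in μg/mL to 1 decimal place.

12.0 μg/mL

f = (1/2)^(τ/t½) = (1/2)^(42/26) ≈ 0.3264.
C₀ = D/Vd = 2442/95 ≈ 25.705 μg/mL.
Before the 4th dose, 3 doses have been given. Superposition: Cmin = C₀·(f + f² + … + f^3).
≈ 25.705 × (0.3264 + 0.1065 + 0.0348) ≈ 25.705 × 0.4677 ≈ 12.022 μg/mL.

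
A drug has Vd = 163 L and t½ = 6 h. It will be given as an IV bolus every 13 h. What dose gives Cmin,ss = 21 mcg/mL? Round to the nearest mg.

τ/t½ = 13/6 ≈ 2.1667, so f = (1/2)^(13/6) ≈ 0.222725.
Cmin,ss = (D/Vd)·f/(1−f), so D = Cmin,ss·Vd·(1−f)/f.
D = 21 × 163 × (1−f)/f ≈ 21 × 163 × 3.48984 ≈ 11945.72 mg.

11946 mg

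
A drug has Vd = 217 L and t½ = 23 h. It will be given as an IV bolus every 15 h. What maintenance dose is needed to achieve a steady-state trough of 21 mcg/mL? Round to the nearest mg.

τ/t½ = 15/23 ≈ 0.65217, so f = (1/2)^(15/23) ≈ 0.636321.
Cmin,ss = (D/Vd)·f/(1−f), so D = Cmin,ss·Vd·(1−f)/f.
D = 21 × 217 × (1−f)/f ≈ 21 × 217 × 0.57153 ≈ 2604.46 mg.

2604 mg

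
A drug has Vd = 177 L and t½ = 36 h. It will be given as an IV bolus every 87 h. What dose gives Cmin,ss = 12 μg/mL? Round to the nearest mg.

9217 mg

τ/t½ = 87/36 ≈ 2.4167, so f = (1/2)^(87/36) ≈ 0.187288.
Cmin,ss = (D/Vd)·f/(1−f), so D = Cmin,ss·Vd·(1−f)/f.
D = 12 × 177 × (1−f)/f ≈ 12 × 177 × 4.33937 ≈ 9216.82 mg.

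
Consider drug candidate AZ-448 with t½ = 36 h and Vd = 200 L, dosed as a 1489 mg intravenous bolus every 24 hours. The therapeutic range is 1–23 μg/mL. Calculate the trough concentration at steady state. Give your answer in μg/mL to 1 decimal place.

τ/t½ = 24/36 ≈ 0.66667, so fraction remaining f = (1/2)^(24/36) ≈ 0.6300.
Accumulation ratio R = 1/(1 − f) ≈ 1/0.3700 ≈ 2.7027.
Each bolus raises the concentration by D/Vd = 1489/200 ≈ 7.445 μg/mL.
Steady-state peak Cmax,ss = C₀·R ≈ 7.445 × 2.7027 ≈ 20.122 μg/mL.
Steady-state trough Cmin,ss = Cmax,ss·f ≈ 20.122 × 0.6300 ≈ 12.677 μg/mL.
Trough 12.7 μg/mL vs MEC 1 μg/mL: adequate.

12.7 μg/mL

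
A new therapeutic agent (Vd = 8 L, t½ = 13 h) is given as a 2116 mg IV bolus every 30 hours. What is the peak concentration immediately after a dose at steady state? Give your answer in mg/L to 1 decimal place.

k = ln2/t½ = ln2/13 ≈ 0.053319 h⁻¹; fraction remaining f = e^(−kτ) = e^(−0.053319×30) ≈ 0.2020.
At steady state, accumulation factor R = 1/(1 − e^(−kτ)) ≈ 1.2531.
Single-dose peak C₀ = D/Vd = 2116/8 ≈ 264.500 mg/L.
Steady-state peak Cmax,ss = C₀·R ≈ 264.500 × 1.2531 ≈ 331.445 mg/L.

331.4 mg/L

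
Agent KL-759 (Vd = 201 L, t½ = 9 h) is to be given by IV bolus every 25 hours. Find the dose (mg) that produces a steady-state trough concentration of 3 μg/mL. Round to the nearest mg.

3532 mg

τ/t½ = 25/9 ≈ 2.7778, so f = (1/2)^(25/9) ≈ 0.145816.
Cmin,ss = (D/Vd)·f/(1−f), so D = Cmin,ss·Vd·(1−f)/f.
D = 3 × 201 × (1−f)/f ≈ 3 × 201 × 5.85796 ≈ 3532.35 mg.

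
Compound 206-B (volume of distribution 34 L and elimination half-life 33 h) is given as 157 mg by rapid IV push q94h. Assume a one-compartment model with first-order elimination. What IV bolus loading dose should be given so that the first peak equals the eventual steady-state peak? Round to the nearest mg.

182 mg

f = (1/2)^(94/33) ≈ 0.138842; accumulation ratio R = 1/(1−f) ≈ 1.16123.
Loading dose to hit Cmax,ss on first dose: D_load = D_maint·R ≈ 157 × 1.16123 ≈ 182.31 mg.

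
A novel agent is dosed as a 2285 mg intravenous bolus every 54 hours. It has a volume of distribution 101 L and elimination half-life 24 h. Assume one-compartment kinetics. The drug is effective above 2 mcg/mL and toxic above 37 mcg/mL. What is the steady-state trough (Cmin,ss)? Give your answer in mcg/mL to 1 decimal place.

6.0 mcg/mL

Over one 54-h interval, 54/24 ≈ 2.25 half-lives elapse, leaving f ≈ 0.2102 of each dose.
Accumulation ratio R = 1/(1 − f) ≈ 1/0.7898 ≈ 1.2661.
Single-dose peak C₀ = D/Vd = 2285/101 ≈ 22.624 mcg/mL.
Cmax,ss = C₀/(1 − f) ≈ 22.624/0.7898 ≈ 28.645 mcg/mL.
Steady-state trough Cmin,ss = Cmax,ss·f ≈ 28.645 × 0.2102 ≈ 6.021 mcg/mL.
Trough 6.0 mcg/mL vs MEC 2 mcg/mL: adequate.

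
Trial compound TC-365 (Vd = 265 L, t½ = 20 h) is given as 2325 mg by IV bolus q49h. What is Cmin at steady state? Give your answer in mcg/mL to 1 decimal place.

k = ln2/t½ = ln2/20 ≈ 0.034657 h⁻¹; fraction remaining f = e^(−kτ) = e^(−0.034657×49) ≈ 0.1830.
Each bolus raises the concentration by D/Vd = 2325/265 ≈ 8.774 mcg/mL.
Steady-state trough Cmin,ss = C₀·f/(1−f) ≈ 8.774 × 0.1830/0.8170 ≈ 1.965 mcg/mL.

2.0 mcg/mL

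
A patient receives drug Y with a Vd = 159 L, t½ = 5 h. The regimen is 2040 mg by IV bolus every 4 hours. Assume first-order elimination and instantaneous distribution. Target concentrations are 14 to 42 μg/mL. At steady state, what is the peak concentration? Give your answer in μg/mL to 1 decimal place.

30.1 μg/mL

Over one 4-h interval, 4/5 ≈ 0.8 half-lives elapse, leaving f ≈ 0.5743 of each dose.
At steady state, accumulation factor R = 1/(1 − e^(−kτ)) ≈ 2.3491.
Each bolus raises the concentration by D/Vd = 2040/159 ≈ 12.830 μg/mL.
Steady-state peak Cmax,ss = C₀·R ≈ 12.830 × 2.3491 ≈ 30.139 μg/mL.
Peak 30.1 μg/mL vs MTC 42 μg/mL: below toxic threshold.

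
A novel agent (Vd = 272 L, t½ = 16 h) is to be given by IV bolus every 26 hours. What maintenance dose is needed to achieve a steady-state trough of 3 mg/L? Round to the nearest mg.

1701 mg

τ/t½ = 26/16 ≈ 1.625, so f = (1/2)^(26/16) ≈ 0.324210.
Cmin,ss = (D/Vd)·f/(1−f), so D = Cmin,ss·Vd·(1−f)/f.
D = 3 × 272 × (1−f)/f ≈ 3 × 272 × 2.08442 ≈ 1700.89 mg.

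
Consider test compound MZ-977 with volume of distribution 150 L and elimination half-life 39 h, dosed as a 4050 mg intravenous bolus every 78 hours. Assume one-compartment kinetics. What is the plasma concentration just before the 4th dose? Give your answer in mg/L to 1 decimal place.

f = (1/2)^(τ/t½) = (1/2)^(78/39) ≈ 0.2500.
C₀ = D/Vd = 4050/150 ≈ 27.000 mg/L.
Before the 4th dose, 3 doses have been given. Superposition: Cmin = C₀·(f + f² + … + f^3).
≈ 27.000 × (0.2500 + 0.0625 + 0.0156) ≈ 27.000 × 0.3281 ≈ 8.859 mg/L.

8.9 mg/L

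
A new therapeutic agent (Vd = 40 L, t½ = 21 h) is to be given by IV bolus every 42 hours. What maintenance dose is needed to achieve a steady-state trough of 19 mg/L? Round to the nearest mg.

τ/t½ = 42/21 ≈ 2, so f = (1/2)^(42/21) ≈ 0.250000.
Cmin,ss = (D/Vd)·f/(1−f), so D = Cmin,ss·Vd·(1−f)/f.
D = 19 × 40 × (1−f)/f ≈ 19 × 40 × 3.00000 ≈ 2280.00 mg.

2280 mg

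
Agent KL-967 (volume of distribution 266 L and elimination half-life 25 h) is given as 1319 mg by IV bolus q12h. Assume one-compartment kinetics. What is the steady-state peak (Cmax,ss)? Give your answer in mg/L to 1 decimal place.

17.5 mg/L

Over one 12-h interval, 12/25 ≈ 0.48 half-lives elapse, leaving f ≈ 0.7170 of each dose.
Accumulation ratio R = 1/(1 − f) ≈ 1/0.2830 ≈ 3.5336.
Single-dose peak C₀ = D/Vd = 1319/266 ≈ 4.959 mg/L.
Steady-state peak Cmax,ss = C₀·R ≈ 4.959 × 3.5336 ≈ 17.523 mg/L.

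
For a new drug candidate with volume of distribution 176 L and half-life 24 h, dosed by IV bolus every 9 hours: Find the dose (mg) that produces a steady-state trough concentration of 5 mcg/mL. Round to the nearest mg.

261 mg

τ/t½ = 9/24 ≈ 0.375, so f = (1/2)^(9/24) ≈ 0.771105.
Cmin,ss = (D/Vd)·f/(1−f), so D = Cmin,ss·Vd·(1−f)/f.
D = 5 × 176 × (1−f)/f ≈ 5 × 176 × 0.29684 ≈ 261.22 mg.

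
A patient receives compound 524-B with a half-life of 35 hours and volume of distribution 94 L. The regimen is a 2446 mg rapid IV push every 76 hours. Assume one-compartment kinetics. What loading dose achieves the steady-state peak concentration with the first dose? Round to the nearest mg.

3144 mg

f = (1/2)^(76/35) ≈ 0.221991; accumulation ratio R = 1/(1−f) ≈ 1.28533.
Loading dose to hit Cmax,ss on first dose: D_load = D_maint·R ≈ 2446 × 1.28533 ≈ 3143.92 mg.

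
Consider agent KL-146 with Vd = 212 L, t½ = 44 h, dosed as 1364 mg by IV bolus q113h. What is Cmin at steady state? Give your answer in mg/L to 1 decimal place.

k = ln2/t½ = ln2/44 ≈ 0.015753 h⁻¹; fraction remaining f = e^(−kτ) = e^(−0.015753×113) ≈ 0.1686.
At steady state, accumulation factor R = 1/(1 − e^(−kτ)) ≈ 1.2028.
Each bolus raises the concentration by D/Vd = 1364/212 ≈ 6.434 mg/L.
Steady-state peak Cmax,ss = C₀·R ≈ 6.434 × 1.2028 ≈ 7.739 mg/L.
One interval later, Cmin,ss = Cmax,ss·e^(−kτ) ≈ 7.739 × 0.1686 ≈ 1.305 mg/L.

1.3 mg/L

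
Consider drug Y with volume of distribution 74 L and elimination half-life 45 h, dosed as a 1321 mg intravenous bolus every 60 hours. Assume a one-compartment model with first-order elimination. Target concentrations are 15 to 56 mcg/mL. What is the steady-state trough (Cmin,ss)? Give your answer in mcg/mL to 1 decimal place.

11.7 mcg/mL

k = ln2/t½ = ln2/45 ≈ 0.015403 h⁻¹; fraction remaining f = e^(−kτ) = e^(−0.015403×60) ≈ 0.3969.
Accumulation ratio R = 1/(1 − f) ≈ 1/0.6031 ≈ 1.6581.
Each bolus raises the concentration by D/Vd = 1321/74 ≈ 17.851 mcg/mL.
Steady-state peak Cmax,ss = C₀·R ≈ 17.851 × 1.6581 ≈ 29.599 mcg/mL.
Steady-state trough Cmin,ss = Cmax,ss·f ≈ 29.599 × 0.3969 ≈ 11.748 mcg/mL.
Trough 11.7 mcg/mL vs MEC 15 mcg/mL: subtherapeutic.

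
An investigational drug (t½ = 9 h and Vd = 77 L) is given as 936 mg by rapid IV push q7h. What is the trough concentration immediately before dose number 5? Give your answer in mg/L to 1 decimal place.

f = (1/2)^(τ/t½) = (1/2)^(7/9) ≈ 0.5833.
C₀ = D/Vd = 936/77 ≈ 12.156 mg/L.
Before the 5th dose, 4 doses have been given. Superposition: Cmin = C₀·(f + f² + … + f^4).
≈ 12.156 × (0.5833 + 0.3402 + 0.1985 + 0.1158) ≈ 12.156 × 1.2378 ≈ 15.047 mg/L.

15.0 mg/L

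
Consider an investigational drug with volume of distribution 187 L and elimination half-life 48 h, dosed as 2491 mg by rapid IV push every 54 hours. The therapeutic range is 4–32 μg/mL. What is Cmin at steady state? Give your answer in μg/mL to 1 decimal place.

Over one 54-h interval, 54/48 ≈ 1.125 half-lives elapse, leaving f ≈ 0.4585 of each dose.
At steady state, accumulation factor R = 1/(1 − e^(−kτ)) ≈ 1.8467.
Each bolus raises the concentration by D/Vd = 2491/187 ≈ 13.321 μg/mL.
Steady-state peak Cmax,ss = C₀·R ≈ 13.321 × 1.8467 ≈ 24.600 μg/mL.
One interval later, Cmin,ss = Cmax,ss·e^(−kτ) ≈ 24.600 × 0.4585 ≈ 11.279 μg/mL.
Trough 11.3 μg/mL vs MEC 4 μg/mL: adequate.

11.3 μg/mL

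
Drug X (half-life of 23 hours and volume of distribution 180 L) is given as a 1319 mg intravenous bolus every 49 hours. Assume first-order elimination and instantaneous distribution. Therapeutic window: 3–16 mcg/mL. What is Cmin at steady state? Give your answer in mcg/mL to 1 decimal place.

2.2 mcg/mL

k = ln2/t½ = ln2/23 ≈ 0.030137 h⁻¹; fraction remaining f = e^(−kτ) = e^(−0.030137×49) ≈ 0.2284.
Each bolus raises the concentration by D/Vd = 1319/180 ≈ 7.328 mcg/mL.
Steady-state trough Cmin,ss = C₀·f/(1−f) ≈ 7.328 × 0.2284/0.7716 ≈ 2.169 mcg/mL.
Trough 2.2 mcg/mL vs MEC 3 mcg/mL: subtherapeutic.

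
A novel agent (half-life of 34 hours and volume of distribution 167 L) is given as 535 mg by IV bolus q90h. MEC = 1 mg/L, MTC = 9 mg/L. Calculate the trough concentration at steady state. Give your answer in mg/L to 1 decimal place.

0.6 mg/L

τ/t½ = 90/34 ≈ 2.6471, so fraction remaining f = (1/2)^(90/34) ≈ 0.1596.
At steady state, accumulation factor R = 1/(1 − e^(−kτ)) ≈ 1.1899.
Single-dose peak C₀ = D/Vd = 535/167 ≈ 3.204 mg/L.
Steady-state peak Cmax,ss = C₀·R ≈ 3.204 × 1.1899 ≈ 3.812 mg/L.
Steady-state trough Cmin,ss = Cmax,ss·f ≈ 3.812 × 0.1596 ≈ 0.608 mg/L.
Trough 0.6 mg/L vs MEC 1 mg/L: subtherapeutic.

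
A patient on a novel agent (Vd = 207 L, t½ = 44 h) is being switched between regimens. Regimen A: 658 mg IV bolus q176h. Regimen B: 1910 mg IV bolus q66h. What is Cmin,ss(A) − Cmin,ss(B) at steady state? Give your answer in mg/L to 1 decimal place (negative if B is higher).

Regimen A: f = (1/2)^(176/44) ≈ 0.0625; Cmin,ss = (658/207)·f/(1−f) ≈ 0.212 mg/L.
Regimen B: f = (1/2)^(66/44) ≈ 0.3536; Cmin,ss = (1910/207)·f/(1−f) ≈ 5.047 mg/L.
Difference ≈ 0.212 − 5.047 ≈ -4.835 mg/L.

-4.8 mg/L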